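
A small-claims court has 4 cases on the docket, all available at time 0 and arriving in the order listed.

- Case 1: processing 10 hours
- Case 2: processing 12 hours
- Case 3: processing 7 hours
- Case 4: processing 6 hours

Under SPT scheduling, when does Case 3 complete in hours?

SPT (increasing processing time): Case 4 Case 3 Case 1 Case 2.
Case 4: 0→6
Case 3: 6→13

13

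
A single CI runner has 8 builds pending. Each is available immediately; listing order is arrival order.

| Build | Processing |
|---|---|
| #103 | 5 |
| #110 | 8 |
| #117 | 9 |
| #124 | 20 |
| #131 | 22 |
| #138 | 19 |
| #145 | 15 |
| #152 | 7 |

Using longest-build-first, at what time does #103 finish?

LPT (decreasing processing time): #131 #124 #138 #145 #117 #110 #152 #103.
#131: 0→22
#124: 22→42
#138: 42→61
#145: 61→76
#117: 76→85
#110: 85→93
#152: 93→100
#103: 100→105

105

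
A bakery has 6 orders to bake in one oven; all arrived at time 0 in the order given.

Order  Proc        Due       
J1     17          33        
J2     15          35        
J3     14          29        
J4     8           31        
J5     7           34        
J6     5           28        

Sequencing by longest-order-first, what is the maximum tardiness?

LPT (decreasing processing time): J1 J2 J3 J4 J5 J6.
J1: 0→17, due 33, tardiness 0
J2: 17→32, due 35, tardiness 0
J3: 32→46, due 29, tardiness 17
J4: 46→54, due 31, tardiness 23
J5: 54→61, due 34, tardiness 27
J6: 61→66, due 28, tardiness 38
Maximum = 38.

38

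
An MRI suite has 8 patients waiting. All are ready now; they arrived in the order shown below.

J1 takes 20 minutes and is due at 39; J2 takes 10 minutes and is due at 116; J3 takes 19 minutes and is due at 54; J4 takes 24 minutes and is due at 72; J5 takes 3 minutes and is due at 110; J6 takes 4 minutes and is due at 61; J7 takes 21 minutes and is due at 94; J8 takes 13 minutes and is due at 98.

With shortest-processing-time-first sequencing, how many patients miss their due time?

2

SPT (increasing processing time): J5 J6 J2 J8 J3 J1 J7 J4.
J5: 0→3, due 110, tardiness 0
J6: 3→7, due 61, tardiness 0
J2: 7→17, due 116, tardiness 0
J8: 17→30, due 98, tardiness 0
J3: 30→49, due 54, tardiness 0
J1: 49→69, due 39, tardiness 30
J7: 69→90, due 94, tardiness 0
J4: 90→114, due 72, tardiness 42
Late patients: 2.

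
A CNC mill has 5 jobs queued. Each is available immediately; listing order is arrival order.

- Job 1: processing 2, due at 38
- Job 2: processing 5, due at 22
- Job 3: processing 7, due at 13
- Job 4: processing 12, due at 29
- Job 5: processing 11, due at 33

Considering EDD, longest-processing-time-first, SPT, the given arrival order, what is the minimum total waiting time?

48

EDD (increasing due date): Job 3 Job 2 Job 4 Job 5 Job 1.
Job 3: waits 0, runs 0→7
Job 2: waits 7, runs 7→12
Job 4: waits 12, runs 12→24
Job 5: waits 24, runs 24→35
Job 1: waits 35, runs 35→37
Sum = 0+7+12+24+35 = 78.
LPT (decreasing processing time): Job 4 Job 5 Job 3 Job 2 Job 1.
Job 4: waits 0, runs 0→12
Job 5: waits 12, runs 12→23
Job 3: waits 23, runs 23→30
Job 2: waits 30, runs 30→35
Job 1: waits 35, runs 35→37
Sum = 0+12+23+30+35 = 100.
SPT (increasing processing time): Job 1 Job 2 Job 3 Job 5 Job 4.
Job 1: waits 0, runs 0→2
Job 2: waits 2, runs 2→7
Job 3: waits 7, runs 7→14
Job 5: waits 14, runs 14→25
Job 4: waits 25, runs 25→37
Sum = 0+2+7+14+25 = 48.
FIFO (arrival order): Job 1 Job 2 Job 3 Job 4 Job 5.
Job 1: waits 0, runs 0→2
Job 2: waits 2, runs 2→7
Job 3: waits 7, runs 7→14
Job 4: waits 14, runs 14→26
Job 5: waits 26, runs 26→37
Sum = 0+2+7+14+26 = 49.
EDD 78, LPT 100, SPT 48, FIFO 49 → minimum 48.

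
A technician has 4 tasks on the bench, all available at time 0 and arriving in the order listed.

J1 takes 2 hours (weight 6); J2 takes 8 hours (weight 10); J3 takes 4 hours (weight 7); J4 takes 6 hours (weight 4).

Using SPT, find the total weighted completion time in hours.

302

SPT (increasing processing time): J1 J3 J4 J2.
J1: finishes 2, weight 6, w·C = 12
J3: finishes 6, weight 7, w·C = 42
J4: finishes 12, weight 4, w·C = 48
J2: finishes 20, weight 10, w·C = 200
Sum = 12+42+48+200 = 302.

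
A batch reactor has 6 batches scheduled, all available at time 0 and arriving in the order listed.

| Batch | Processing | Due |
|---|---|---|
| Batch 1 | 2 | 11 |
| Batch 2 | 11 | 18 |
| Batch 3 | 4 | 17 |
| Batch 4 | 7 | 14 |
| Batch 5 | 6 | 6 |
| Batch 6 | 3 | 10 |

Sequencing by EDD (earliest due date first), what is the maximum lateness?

EDD (increasing due date): Batch 5 Batch 6 Batch 1 Batch 4 Batch 3 Batch 2.
Batch 5: 0→6, due 6, lateness 0
Batch 6: 6→9, due 10, lateness -1
Batch 1: 9→11, due 11, lateness 0
Batch 4: 11→18, due 14, lateness 4
Batch 3: 18→22, due 17, lateness 5
Batch 2: 22→33, due 18, lateness 15
Maximum = 15.

15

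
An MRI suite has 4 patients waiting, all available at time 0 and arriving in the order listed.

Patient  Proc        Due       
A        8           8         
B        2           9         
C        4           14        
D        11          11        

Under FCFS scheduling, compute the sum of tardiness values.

15

FIFO (arrival order): A B C D.
A: 0→8, due 8, tardiness 0
B: 8→10, due 9, tardiness 1
C: 10→14, due 14, tardiness 0
D: 14→25, due 11, tardiness 14
Sum = 0+1+0+14 = 15.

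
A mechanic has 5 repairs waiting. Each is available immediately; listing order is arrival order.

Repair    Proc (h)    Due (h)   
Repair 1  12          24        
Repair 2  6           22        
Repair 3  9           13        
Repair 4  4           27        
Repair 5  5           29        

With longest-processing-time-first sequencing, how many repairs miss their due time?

LPT (decreasing processing time): Repair 1 Repair 3 Repair 2 Repair 5 Repair 4.
Repair 1: 0→12, due 24, tardiness 0
Repair 3: 12→21, due 13, tardiness 8
Repair 2: 21→27, due 22, tardiness 5
Repair 5: 27→32, due 29, tardiness 3
Repair 4: 32→36, due 27, tardiness 9
Late repairs: 4.

4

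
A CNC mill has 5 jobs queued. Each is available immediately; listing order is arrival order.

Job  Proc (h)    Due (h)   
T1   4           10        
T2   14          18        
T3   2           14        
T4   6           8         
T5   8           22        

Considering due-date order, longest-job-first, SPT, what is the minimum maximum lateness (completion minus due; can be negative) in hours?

12

EDD (increasing due date): T4 T1 T3 T2 T5.
T4: 0→6, due 8, lateness -2
T1: 6→10, due 10, lateness 0
T3: 10→12, due 14, lateness -2
T2: 12→26, due 18, lateness 8
T5: 26→34, due 22, lateness 12
Maximum = 12.
LPT (decreasing processing time): T2 T5 T4 T1 T3.
T2: 0→14, due 18, lateness -4
T5: 14→22, due 22, lateness 0
T4: 22→28, due 8, lateness 20
T1: 28→32, due 10, lateness 22
T3: 32→34, due 14, lateness 20
Maximum = 22.
SPT (increasing processing time): T3 T1 T4 T5 T2.
T3: 0→2, due 14, lateness -12
T1: 2→6, due 10, lateness -4
T4: 6→12, due 8, lateness 4
T5: 12→20, due 22, lateness -2
T2: 20→34, due 18, lateness 16
Maximum = 16.
EDD 12, LPT 22, SPT 16 → minimum 12.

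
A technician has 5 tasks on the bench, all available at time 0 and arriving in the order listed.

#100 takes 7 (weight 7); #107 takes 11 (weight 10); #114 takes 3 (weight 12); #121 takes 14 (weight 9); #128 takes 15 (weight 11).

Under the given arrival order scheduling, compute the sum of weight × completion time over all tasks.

FIFO (arrival order): #100 #107 #114 #121 #128.
#100: finishes 7, weight 7, w·C = 49
#107: finishes 18, weight 10, w·C = 180
#114: finishes 21, weight 12, w·C = 252
#121: finishes 35, weight 9, w·C = 315
#128: finishes 50, weight 11, w·C = 550
Sum = 49+180+252+315+550 = 1346.

1346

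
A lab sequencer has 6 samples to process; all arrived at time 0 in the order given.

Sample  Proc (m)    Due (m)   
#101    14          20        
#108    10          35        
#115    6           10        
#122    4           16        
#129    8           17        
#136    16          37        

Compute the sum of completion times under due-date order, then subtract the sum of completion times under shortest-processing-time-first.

6

EDD (increasing due date): #115 #122 #129 #101 #108 #136.
#115: 0→6
#122: 6→10
#129: 10→18
#101: 18→32
#108: 32→42
#136: 42→58
Sum = 6+10+18+32+42+58 = 166.
SPT (increasing processing time): #122 #115 #129 #108 #101 #136.
#122: 0→4
#115: 4→10
#129: 10→18
#108: 18→28
#101: 28→42
#136: 42→58
Sum = 4+10+18+28+42+58 = 160.
Difference = 166 − 160 = 6.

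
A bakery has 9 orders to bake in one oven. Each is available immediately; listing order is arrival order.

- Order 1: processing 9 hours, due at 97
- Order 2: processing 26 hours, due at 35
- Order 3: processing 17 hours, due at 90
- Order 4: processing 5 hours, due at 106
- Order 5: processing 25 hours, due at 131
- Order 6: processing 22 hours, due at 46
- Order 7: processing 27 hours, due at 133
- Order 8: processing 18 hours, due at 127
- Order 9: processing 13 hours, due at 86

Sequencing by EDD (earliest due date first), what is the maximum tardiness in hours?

EDD (increasing due date): Order 2 Order 6 Order 9 Order 3 Order 1 Order 4 Order 8 Order 5 Order 7.
Order 2: 0→26, due 35, tardiness 0
Order 6: 26→48, due 46, tardiness 2
Order 9: 48→61, due 86, tardiness 0
Order 3: 61→78, due 90, tardiness 0
Order 1: 78→87, due 97, tardiness 0
Order 4: 87→92, due 106, tardiness 0
Order 8: 92→110, due 127, tardiness 0
Order 5: 110→135, due 131, tardiness 4
Order 7: 135→162, due 133, tardiness 29
Maximum = 29.

29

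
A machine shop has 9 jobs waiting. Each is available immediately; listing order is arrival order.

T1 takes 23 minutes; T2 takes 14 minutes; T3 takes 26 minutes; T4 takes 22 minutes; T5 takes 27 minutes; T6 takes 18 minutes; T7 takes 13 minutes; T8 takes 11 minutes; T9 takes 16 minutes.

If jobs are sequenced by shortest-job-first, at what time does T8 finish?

11

SPT (increasing processing time): T8 T7 T2 T9 T6 T4 T1 T3 T5.
T8: 0→11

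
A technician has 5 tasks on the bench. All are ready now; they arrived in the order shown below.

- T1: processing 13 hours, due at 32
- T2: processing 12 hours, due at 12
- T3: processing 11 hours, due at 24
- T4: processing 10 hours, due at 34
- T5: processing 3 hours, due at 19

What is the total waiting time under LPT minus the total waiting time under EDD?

28

LPT (decreasing processing time): T1 T2 T3 T4 T5.
T1: waits 0, runs 0→13
T2: waits 13, runs 13→25
T3: waits 25, runs 25→36
T4: waits 36, runs 36→46
T5: waits 46, runs 46→49
Sum = 0+13+25+36+46 = 120.
EDD (increasing due date): T2 T5 T3 T1 T4.
T2: waits 0, runs 0→12
T5: waits 12, runs 12→15
T3: waits 15, runs 15→26
T1: waits 26, runs 26→39
T4: waits 39, runs 39→49
Sum = 0+12+15+26+39 = 92.
Difference = 120 − 92 = 28.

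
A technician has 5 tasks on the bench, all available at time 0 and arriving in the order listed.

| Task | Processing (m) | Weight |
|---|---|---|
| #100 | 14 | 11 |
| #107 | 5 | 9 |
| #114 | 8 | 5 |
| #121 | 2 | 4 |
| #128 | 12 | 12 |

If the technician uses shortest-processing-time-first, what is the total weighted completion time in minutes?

SPT (increasing processing time): #121 #107 #114 #128 #100.
#121: finishes 2, weight 4, w·C = 8
#107: finishes 7, weight 9, w·C = 63
#114: finishes 15, weight 5, w·C = 75
#128: finishes 27, weight 12, w·C = 324
#100: finishes 41, weight 11, w·C = 451
Sum = 8+63+75+324+451 = 921.

921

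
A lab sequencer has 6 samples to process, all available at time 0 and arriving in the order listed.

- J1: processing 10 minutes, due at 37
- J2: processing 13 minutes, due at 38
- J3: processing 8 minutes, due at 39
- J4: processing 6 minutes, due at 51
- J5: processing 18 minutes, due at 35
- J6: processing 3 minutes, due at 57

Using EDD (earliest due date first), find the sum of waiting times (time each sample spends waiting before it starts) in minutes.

EDD (increasing due date): J5 J1 J2 J3 J4 J6.
J5: waits 0, runs 0→18
J1: waits 18, runs 18→28
J2: waits 28, runs 28→41
J3: waits 41, runs 41→49
J4: waits 49, runs 49→55
J6: waits 55, runs 55→58
Sum = 0+18+28+41+49+55 = 191.

191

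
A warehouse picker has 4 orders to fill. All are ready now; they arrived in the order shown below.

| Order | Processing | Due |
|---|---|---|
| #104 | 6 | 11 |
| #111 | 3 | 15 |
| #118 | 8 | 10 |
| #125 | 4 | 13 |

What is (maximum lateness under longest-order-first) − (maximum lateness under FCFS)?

LPT (decreasing processing time): #118 #104 #125 #111.
#118: 0→8, due 10, lateness -2
#104: 8→14, due 11, lateness 3
#125: 14→18, due 13, lateness 5
#111: 18→21, due 15, lateness 6
Maximum = 6.
FIFO (arrival order): #104 #111 #118 #125.
#104: 0→6, due 11, lateness -5
#111: 6→9, due 15, lateness -6
#118: 9→17, due 10, lateness 7
#125: 17→21, due 13, lateness 8
Maximum = 8.
Difference = 6 − 8 = -2.

-2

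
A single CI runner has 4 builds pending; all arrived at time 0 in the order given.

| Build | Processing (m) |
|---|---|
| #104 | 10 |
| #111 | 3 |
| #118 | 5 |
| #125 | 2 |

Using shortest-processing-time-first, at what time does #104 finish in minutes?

SPT (increasing processing time): #125 #111 #118 #104.
#125: 0→2
#111: 2→5
#118: 5→10
#104: 10→20

20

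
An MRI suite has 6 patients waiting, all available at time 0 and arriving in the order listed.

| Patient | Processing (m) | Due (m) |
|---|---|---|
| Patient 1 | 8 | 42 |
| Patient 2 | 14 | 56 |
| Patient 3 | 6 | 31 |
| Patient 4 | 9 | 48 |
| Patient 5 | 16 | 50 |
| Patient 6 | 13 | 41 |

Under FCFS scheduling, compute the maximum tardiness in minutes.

FIFO (arrival order): Patient 1 Patient 2 Patient 3 Patient 4 Patient 5 Patient 6.
Patient 1: 0→8, due 42, tardiness 0
Patient 2: 8→22, due 56, tardiness 0
Patient 3: 22→28, due 31, tardiness 0
Patient 4: 28→37, due 48, tardiness 0
Patient 5: 37→53, due 50, tardiness 3
Patient 6: 53→66, due 41, tardiness 25
Maximum = 25.

25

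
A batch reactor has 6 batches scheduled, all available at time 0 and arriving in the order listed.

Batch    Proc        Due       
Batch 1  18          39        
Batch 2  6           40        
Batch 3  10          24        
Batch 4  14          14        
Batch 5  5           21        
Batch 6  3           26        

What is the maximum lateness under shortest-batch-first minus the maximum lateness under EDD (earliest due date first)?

SPT (increasing processing time): Batch 6 Batch 5 Batch 2 Batch 3 Batch 4 Batch 1.
Batch 6: 0→3, due 26, lateness -23
Batch 5: 3→8, due 21, lateness -13
Batch 2: 8→14, due 40, lateness -26
Batch 3: 14→24, due 24, lateness 0
Batch 4: 24→38, due 14, lateness 24
Batch 1: 38→56, due 39, lateness 17
Maximum = 24.
EDD (increasing due date): Batch 4 Batch 5 Batch 3 Batch 6 Batch 1 Batch 2.
Batch 4: 0→14, due 14, lateness 0
Batch 5: 14→19, due 21, lateness -2
Batch 3: 19→29, due 24, lateness 5
Batch 6: 29→32, due 26, lateness 6
Batch 1: 32→50, due 39, lateness 11
Batch 2: 50→56, due 40, lateness 16
Maximum = 16.
Difference = 24 − 16 = 8.

8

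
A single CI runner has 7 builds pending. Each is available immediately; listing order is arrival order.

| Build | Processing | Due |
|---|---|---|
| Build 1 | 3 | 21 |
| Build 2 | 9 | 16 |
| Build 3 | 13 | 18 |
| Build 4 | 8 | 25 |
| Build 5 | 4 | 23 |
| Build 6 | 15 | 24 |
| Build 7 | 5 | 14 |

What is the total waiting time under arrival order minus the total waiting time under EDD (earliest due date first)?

FIFO (arrival order): Build 1 Build 2 Build 3 Build 4 Build 5 Build 6 Build 7.
Build 1: waits 0, runs 0→3
Build 2: waits 3, runs 3→12
Build 3: waits 12, runs 12→25
Build 4: waits 25, runs 25→33
Build 5: waits 33, runs 33→37
Build 6: waits 37, runs 37→52
Build 7: waits 52, runs 52→57
Sum = 0+3+12+25+33+37+52 = 162.
EDD (increasing due date): Build 7 Build 2 Build 3 Build 1 Build 5 Build 6 Build 4.
Build 7: waits 0, runs 0→5
Build 2: waits 5, runs 5→14
Build 3: waits 14, runs 14→27
Build 1: waits 27, runs 27→30
Build 5: waits 30, runs 30→34
Build 6: waits 34, runs 34→49
Build 4: waits 49, runs 49→57
Sum = 0+5+14+27+30+34+49 = 159.
Difference = 162 − 159 = 3.

3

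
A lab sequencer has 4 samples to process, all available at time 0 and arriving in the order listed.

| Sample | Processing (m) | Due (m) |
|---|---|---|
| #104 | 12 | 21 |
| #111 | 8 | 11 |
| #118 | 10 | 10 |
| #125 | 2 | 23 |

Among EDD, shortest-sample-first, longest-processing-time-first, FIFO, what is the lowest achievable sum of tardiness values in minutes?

21

EDD (increasing due date): #118 #111 #104 #125.
#118: 0→10, due 10, tardiness 0
#111: 10→18, due 11, tardiness 7
#104: 18→30, due 21, tardiness 9
#125: 30→32, due 23, tardiness 9
Sum = 0+7+9+9 = 25.
SPT (increasing processing time): #125 #111 #118 #104.
#125: 0→2, due 23, tardiness 0
#111: 2→10, due 11, tardiness 0
#118: 10→20, due 10, tardiness 10
#104: 20→32, due 21, tardiness 11
Sum = 0+0+10+11 = 21.
LPT (decreasing processing time): #104 #118 #111 #125.
#104: 0→12, due 21, tardiness 0
#118: 12→22, due 10, tardiness 12
#111: 22→30, due 11, tardiness 19
#125: 30→32, due 23, tardiness 9
Sum = 0+12+19+9 = 40.
FIFO (arrival order): #104 #111 #118 #125.
#104: 0→12, due 21, tardiness 0
#111: 12→20, due 11, tardiness 9
#118: 20→30, due 10, tardiness 20
#125: 30→32, due 23, tardiness 9
Sum = 0+9+20+9 = 38.
EDD 25, SPT 21, LPT 40, FIFO 38 → minimum 21.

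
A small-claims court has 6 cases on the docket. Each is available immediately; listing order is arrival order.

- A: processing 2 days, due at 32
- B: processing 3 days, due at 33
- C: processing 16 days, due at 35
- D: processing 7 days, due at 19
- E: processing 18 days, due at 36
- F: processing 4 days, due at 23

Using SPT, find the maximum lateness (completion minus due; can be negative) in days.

SPT (increasing processing time): A B F D C E.
A: 0→2, due 32, lateness -30
B: 2→5, due 33, lateness -28
F: 5→9, due 23, lateness -14
D: 9→16, due 19, lateness -3
C: 16→32, due 35, lateness -3
E: 32→50, due 36, lateness 14
Maximum = 14.

14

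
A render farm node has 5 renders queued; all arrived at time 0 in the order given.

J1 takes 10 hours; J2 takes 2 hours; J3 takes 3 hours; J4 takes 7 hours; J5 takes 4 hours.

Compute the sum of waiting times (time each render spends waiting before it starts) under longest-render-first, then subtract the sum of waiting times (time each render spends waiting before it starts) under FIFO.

13

LPT (decreasing processing time): J1 J4 J5 J3 J2.
J1: waits 0, runs 0→10
J4: waits 10, runs 10→17
J5: waits 17, runs 17→21
J3: waits 21, runs 21→24
J2: waits 24, runs 24→26
Sum = 0+10+17+21+24 = 72.
FIFO (arrival order): J1 J2 J3 J4 J5.
J1: waits 0, runs 0→10
J2: waits 10, runs 10→12
J3: waits 12, runs 12→15
J4: waits 15, runs 15→22
J5: waits 22, runs 22→26
Sum = 0+10+12+15+22 = 59.
Difference = 72 − 59 = 13.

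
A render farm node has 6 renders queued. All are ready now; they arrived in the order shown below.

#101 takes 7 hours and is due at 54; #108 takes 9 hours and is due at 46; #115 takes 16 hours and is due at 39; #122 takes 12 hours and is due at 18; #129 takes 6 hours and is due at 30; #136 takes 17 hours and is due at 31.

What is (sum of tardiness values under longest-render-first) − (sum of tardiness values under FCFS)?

-3

LPT (decreasing processing time): #136 #115 #122 #108 #101 #129.
#136: 0→17, due 31, tardiness 0
#115: 17→33, due 39, tardiness 0
#122: 33→45, due 18, tardiness 27
#108: 45→54, due 46, tardiness 8
#101: 54→61, due 54, tardiness 7
#129: 61→67, due 30, tardiness 37
Sum = 0+0+27+8+7+37 = 79.
FIFO (arrival order): #101 #108 #115 #122 #129 #136.
#101: 0→7, due 54, tardiness 0
#108: 7→16, due 46, tardiness 0
#115: 16→32, due 39, tardiness 0
#122: 32→44, due 18, tardiness 26
#129: 44→50, due 30, tardiness 20
#136: 50→67, due 31, tardiness 36
Sum = 0+0+0+26+20+36 = 82.
Difference = 79 − 82 = -3.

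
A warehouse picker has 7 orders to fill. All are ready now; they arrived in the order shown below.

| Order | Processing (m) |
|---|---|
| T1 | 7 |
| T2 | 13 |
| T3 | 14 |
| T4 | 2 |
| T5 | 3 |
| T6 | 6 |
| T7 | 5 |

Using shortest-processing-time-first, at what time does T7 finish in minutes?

SPT (increasing processing time): T4 T5 T7 T6 T1 T2 T3.
T4: 0→2
T5: 2→5
T7: 5→10

10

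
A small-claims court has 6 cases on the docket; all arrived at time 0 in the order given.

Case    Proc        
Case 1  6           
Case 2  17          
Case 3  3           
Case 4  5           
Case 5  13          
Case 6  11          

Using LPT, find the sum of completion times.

242

LPT (decreasing processing time): Case 2 Case 5 Case 6 Case 1 Case 4 Case 3.
Case 2: 0→17
Case 5: 17→30
Case 6: 30→41
Case 1: 41→47
Case 4: 47→52
Case 3: 52→55
Sum = 17+30+41+47+52+55 = 242.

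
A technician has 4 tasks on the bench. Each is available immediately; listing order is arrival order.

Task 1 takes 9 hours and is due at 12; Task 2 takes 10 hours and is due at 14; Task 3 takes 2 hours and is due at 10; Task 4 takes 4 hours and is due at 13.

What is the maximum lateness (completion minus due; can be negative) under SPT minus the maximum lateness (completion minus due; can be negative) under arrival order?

SPT (increasing processing time): Task 3 Task 4 Task 1 Task 2.
Task 3: 0→2, due 10, lateness -8
Task 4: 2→6, due 13, lateness -7
Task 1: 6→15, due 12, lateness 3
Task 2: 15→25, due 14, lateness 11
Maximum = 11.
FIFO (arrival order): Task 1 Task 2 Task 3 Task 4.
Task 1: 0→9, due 12, lateness -3
Task 2: 9→19, due 14, lateness 5
Task 3: 19→21, due 10, lateness 11
Task 4: 21→25, due 13, lateness 12
Maximum = 12.
Difference = 11 − 12 = -1.

-1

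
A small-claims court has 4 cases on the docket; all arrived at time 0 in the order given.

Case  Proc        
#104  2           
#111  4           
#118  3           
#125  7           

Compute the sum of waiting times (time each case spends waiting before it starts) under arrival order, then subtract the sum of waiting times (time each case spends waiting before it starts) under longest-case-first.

FIFO (arrival order): #104 #111 #118 #125.
#104: waits 0, runs 0→2
#111: waits 2, runs 2→6
#118: waits 6, runs 6→9
#125: waits 9, runs 9→16
Sum = 0+2+6+9 = 17.
LPT (decreasing processing time): #125 #111 #118 #104.
#125: waits 0, runs 0→7
#111: waits 7, runs 7→11
#118: waits 11, runs 11→14
#104: waits 14, runs 14→16
Sum = 0+7+11+14 = 32.
Difference = 17 − 32 = -15.

-15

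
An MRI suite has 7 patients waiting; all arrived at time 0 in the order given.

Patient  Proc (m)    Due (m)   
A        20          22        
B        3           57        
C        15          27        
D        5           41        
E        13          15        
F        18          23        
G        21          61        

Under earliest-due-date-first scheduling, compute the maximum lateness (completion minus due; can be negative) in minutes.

EDD (increasing due date): E A F C D B G.
E: 0→13, due 15, lateness -2
A: 13→33, due 22, lateness 11
F: 33→51, due 23, lateness 28
C: 51→66, due 27, lateness 39
D: 66→71, due 41, lateness 30
B: 71→74, due 57, lateness 17
G: 74→95, due 61, lateness 34
Maximum = 39.

39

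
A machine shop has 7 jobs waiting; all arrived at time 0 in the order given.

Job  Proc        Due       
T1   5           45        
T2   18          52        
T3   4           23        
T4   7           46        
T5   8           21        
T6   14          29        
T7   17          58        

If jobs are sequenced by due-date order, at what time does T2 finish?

EDD (increasing due date): T5 T3 T6 T1 T4 T2 T7.
T5: 0→8
T3: 8→12
T6: 12→26
T1: 26→31
T4: 31→38
T2: 38→56

56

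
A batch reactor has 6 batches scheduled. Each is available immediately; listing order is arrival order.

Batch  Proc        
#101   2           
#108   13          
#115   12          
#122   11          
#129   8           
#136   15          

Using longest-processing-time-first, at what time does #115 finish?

40

LPT (decreasing processing time): #136 #108 #115 #122 #129 #101.
#136: 0→15
#108: 15→28
#115: 28→40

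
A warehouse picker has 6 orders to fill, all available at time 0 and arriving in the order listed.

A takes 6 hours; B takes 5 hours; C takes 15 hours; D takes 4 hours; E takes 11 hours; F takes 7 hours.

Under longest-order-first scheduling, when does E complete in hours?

26

LPT (decreasing processing time): C E F A B D.
C: 0→15
E: 15→26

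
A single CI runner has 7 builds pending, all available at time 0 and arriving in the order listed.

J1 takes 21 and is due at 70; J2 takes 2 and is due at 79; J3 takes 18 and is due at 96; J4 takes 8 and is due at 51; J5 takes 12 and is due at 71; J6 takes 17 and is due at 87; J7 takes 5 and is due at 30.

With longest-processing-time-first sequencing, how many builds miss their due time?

LPT (decreasing processing time): J1 J3 J6 J5 J4 J7 J2.
J1: 0→21, due 70, tardiness 0
J3: 21→39, due 96, tardiness 0
J6: 39→56, due 87, tardiness 0
J5: 56→68, due 71, tardiness 0
J4: 68→76, due 51, tardiness 25
J7: 76→81, due 30, tardiness 51
J2: 81→83, due 79, tardiness 4
Late builds: 3.

3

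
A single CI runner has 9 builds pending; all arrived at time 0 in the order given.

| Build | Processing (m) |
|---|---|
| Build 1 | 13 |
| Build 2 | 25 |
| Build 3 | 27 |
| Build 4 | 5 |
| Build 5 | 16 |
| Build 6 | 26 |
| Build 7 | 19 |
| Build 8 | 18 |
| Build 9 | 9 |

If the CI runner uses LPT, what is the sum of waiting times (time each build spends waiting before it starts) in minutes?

798

LPT (decreasing processing time): Build 3 Build 6 Build 2 Build 7 Build 8 Build 5 Build 1 Build 9 Build 4.
Build 3: waits 0, runs 0→27
Build 6: waits 27, runs 27→53
Build 2: waits 53, runs 53→78
Build 7: waits 78, runs 78→97
Build 8: waits 97, runs 97→115
Build 5: waits 115, runs 115→131
Build 1: waits 131, runs 131→144
Build 9: waits 144, runs 144→153
Build 4: waits 153, runs 153→158
Sum = 0+27+53+78+97+115+131+144+153 = 798.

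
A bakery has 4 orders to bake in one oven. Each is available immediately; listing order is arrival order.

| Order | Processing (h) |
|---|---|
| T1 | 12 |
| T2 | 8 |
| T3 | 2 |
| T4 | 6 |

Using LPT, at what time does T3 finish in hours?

LPT (decreasing processing time): T1 T2 T4 T3.
T1: 0→12
T2: 12→20
T4: 20→26
T3: 26→28

28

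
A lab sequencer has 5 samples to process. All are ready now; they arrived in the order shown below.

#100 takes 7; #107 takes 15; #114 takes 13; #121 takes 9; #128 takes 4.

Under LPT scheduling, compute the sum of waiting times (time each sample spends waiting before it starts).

LPT (decreasing processing time): #107 #114 #121 #100 #128.
#107: waits 0, runs 0→15
#114: waits 15, runs 15→28
#121: waits 28, runs 28→37
#100: waits 37, runs 37→44
#128: waits 44, runs 44→48
Sum = 0+15+28+37+44 = 124.

124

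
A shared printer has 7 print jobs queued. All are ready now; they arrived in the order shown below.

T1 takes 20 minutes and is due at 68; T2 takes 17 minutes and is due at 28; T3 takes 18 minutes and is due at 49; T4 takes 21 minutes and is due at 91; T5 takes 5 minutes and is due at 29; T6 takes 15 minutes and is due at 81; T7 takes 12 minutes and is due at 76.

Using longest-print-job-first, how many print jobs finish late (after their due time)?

LPT (decreasing processing time): T4 T1 T3 T2 T6 T7 T5.
T4: 0→21, due 91, tardiness 0
T1: 21→41, due 68, tardiness 0
T3: 41→59, due 49, tardiness 10
T2: 59→76, due 28, tardiness 48
T6: 76→91, due 81, tardiness 10
T7: 91→103, due 76, tardiness 27
T5: 103→108, due 29, tardiness 79
Late print jobs: 5.

5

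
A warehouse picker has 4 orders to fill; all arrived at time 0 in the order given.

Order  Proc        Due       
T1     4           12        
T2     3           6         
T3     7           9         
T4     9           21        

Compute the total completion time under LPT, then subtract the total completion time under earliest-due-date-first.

LPT (decreasing processing time): T4 T3 T1 T2.
T4: 0→9
T3: 9→16
T1: 16→20
T2: 20→23
Sum = 9+16+20+23 = 68.
EDD (increasing due date): T2 T3 T1 T4.
T2: 0→3
T3: 3→10
T1: 10→14
T4: 14→23
Sum = 3+10+14+23 = 50.
Difference = 68 − 50 = 18.

18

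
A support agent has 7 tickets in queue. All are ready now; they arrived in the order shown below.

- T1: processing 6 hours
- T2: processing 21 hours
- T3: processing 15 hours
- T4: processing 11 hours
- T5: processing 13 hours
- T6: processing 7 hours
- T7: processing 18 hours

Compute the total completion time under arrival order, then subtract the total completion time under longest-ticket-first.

FIFO (arrival order): T1 T2 T3 T4 T5 T6 T7.
T1: 0→6
T2: 6→27
T3: 27→42
T4: 42→53
T5: 53→66
T6: 66→73
T7: 73→91
Sum = 6+27+42+53+66+73+91 = 358.
LPT (decreasing processing time): T2 T7 T3 T5 T4 T6 T1.
T2: 0→21
T7: 21→39
T3: 39→54
T5: 54→67
T4: 67→78
T6: 78→85
T1: 85→91
Sum = 21+39+54+67+78+85+91 = 435.
Difference = 358 − 435 = -77.

-77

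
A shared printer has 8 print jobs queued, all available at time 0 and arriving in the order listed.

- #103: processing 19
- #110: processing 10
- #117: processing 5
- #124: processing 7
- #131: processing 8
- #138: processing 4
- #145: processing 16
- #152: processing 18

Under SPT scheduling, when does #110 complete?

34

SPT (increasing processing time): #138 #117 #124 #131 #110 #145 #152 #103.
#138: 0→4
#117: 4→9
#124: 9→16
#131: 16→24
#110: 24→34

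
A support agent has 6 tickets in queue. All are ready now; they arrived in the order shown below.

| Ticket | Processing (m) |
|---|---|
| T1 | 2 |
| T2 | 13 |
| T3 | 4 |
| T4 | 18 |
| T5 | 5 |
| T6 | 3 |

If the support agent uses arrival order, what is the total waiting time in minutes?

115

FIFO (arrival order): T1 T2 T3 T4 T5 T6.
T1: waits 0, runs 0→2
T2: waits 2, runs 2→15
T3: waits 15, runs 15→19
T4: waits 19, runs 19→37
T5: waits 37, runs 37→42
T6: waits 42, runs 42→45
Sum = 0+2+15+19+37+42 = 115.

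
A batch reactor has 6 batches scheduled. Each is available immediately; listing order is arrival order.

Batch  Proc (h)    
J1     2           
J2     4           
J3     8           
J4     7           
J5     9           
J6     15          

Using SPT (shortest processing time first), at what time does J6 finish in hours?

45

SPT (increasing processing time): J1 J2 J4 J3 J5 J6.
J1: 0→2
J2: 2→6
J4: 6→13
J3: 13→21
J5: 21→30
J6: 30→45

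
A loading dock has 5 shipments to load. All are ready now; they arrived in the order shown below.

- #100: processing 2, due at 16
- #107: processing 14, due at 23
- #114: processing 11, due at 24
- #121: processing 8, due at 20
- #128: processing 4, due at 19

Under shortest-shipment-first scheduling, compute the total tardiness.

SPT (increasing processing time): #100 #128 #121 #114 #107.
#100: 0→2, due 16, tardiness 0
#128: 2→6, due 19, tardiness 0
#121: 6→14, due 20, tardiness 0
#114: 14→25, due 24, tardiness 1
#107: 25→39, due 23, tardiness 16
Sum = 0+0+0+1+16 = 17.

17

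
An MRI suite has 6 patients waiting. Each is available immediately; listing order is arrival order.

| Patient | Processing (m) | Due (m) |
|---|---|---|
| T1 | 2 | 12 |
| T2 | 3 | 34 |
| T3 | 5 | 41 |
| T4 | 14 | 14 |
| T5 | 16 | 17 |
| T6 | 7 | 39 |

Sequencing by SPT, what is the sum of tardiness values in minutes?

SPT (increasing processing time): T1 T2 T3 T6 T4 T5.
T1: 0→2, due 12, tardiness 0
T2: 2→5, due 34, tardiness 0
T3: 5→10, due 41, tardiness 0
T6: 10→17, due 39, tardiness 0
T4: 17→31, due 14, tardiness 17
T5: 31→47, due 17, tardiness 30
Sum = 0+0+0+0+17+30 = 47.

47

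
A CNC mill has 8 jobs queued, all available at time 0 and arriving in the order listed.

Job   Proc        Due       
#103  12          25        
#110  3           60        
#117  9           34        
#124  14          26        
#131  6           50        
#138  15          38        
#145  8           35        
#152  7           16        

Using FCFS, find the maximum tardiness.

FIFO (arrival order): #103 #110 #117 #124 #131 #138 #145 #152.
#103: 0→12, due 25, tardiness 0
#110: 12→15, due 60, tardiness 0
#117: 15→24, due 34, tardiness 0
#124: 24→38, due 26, tardiness 12
#131: 38→44, due 50, tardiness 0
#138: 44→59, due 38, tardiness 21
#145: 59→67, due 35, tardiness 32
#152: 67→74, due 16, tardiness 58
Maximum = 58.

58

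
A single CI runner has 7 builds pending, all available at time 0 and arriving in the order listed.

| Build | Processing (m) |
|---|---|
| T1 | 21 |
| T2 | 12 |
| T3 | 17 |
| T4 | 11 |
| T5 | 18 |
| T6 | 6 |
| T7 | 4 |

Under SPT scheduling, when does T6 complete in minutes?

10

SPT (increasing processing time): T7 T6 T4 T2 T3 T5 T1.
T7: 0→4
T6: 4→10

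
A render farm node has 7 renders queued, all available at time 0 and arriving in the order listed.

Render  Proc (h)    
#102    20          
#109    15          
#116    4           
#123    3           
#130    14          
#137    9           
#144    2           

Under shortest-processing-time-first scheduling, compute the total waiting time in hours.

SPT (increasing processing time): #144 #123 #116 #137 #130 #109 #102.
#144: waits 0, runs 0→2
#123: waits 2, runs 2→5
#116: waits 5, runs 5→9
#137: waits 9, runs 9→18
#130: waits 18, runs 18→32
#109: waits 32, runs 32→47
#102: waits 47, runs 47→67
Sum = 0+2+5+9+18+32+47 = 113.

113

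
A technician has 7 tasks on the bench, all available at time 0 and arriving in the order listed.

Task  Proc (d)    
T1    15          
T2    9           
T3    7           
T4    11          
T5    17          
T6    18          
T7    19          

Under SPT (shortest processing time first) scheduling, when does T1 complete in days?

42

SPT (increasing processing time): T3 T2 T4 T1 T5 T6 T7.
T3: 0→7
T2: 7→16
T4: 16→27
T1: 27→42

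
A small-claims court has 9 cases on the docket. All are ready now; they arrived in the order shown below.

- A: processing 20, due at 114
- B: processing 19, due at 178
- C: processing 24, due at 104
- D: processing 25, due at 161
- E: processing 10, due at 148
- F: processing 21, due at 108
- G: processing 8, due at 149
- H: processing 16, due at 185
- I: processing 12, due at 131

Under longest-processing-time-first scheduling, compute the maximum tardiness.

6

LPT (decreasing processing time): D C F A B H I E G.
D: 0→25, due 161, tardiness 0
C: 25→49, due 104, tardiness 0
F: 49→70, due 108, tardiness 0
A: 70→90, due 114, tardiness 0
B: 90→109, due 178, tardiness 0
H: 109→125, due 185, tardiness 0
I: 125→137, due 131, tardiness 6
E: 137→147, due 148, tardiness 0
G: 147→155, due 149, tardiness 6
Maximum = 6.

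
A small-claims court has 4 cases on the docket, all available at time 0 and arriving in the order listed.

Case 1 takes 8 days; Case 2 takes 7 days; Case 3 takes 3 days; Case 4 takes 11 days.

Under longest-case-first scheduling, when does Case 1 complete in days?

LPT (decreasing processing time): Case 4 Case 1 Case 2 Case 3.
Case 4: 0→11
Case 1: 11→19

19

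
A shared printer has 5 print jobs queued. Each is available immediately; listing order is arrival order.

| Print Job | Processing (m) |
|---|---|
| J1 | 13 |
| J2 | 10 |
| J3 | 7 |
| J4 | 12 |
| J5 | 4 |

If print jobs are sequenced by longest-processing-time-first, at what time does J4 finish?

25

LPT (decreasing processing time): J1 J4 J2 J3 J5.
J1: 0→13
J4: 13→25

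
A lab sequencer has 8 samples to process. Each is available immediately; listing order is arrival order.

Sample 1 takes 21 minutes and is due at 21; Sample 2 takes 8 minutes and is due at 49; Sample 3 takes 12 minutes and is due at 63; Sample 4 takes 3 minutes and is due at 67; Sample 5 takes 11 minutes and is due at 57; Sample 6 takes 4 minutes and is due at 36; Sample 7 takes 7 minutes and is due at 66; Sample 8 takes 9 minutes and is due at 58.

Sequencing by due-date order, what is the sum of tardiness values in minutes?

EDD (increasing due date): Sample 1 Sample 6 Sample 2 Sample 5 Sample 8 Sample 3 Sample 7 Sample 4.
Sample 1: 0→21, due 21, tardiness 0
Sample 6: 21→25, due 36, tardiness 0
Sample 2: 25→33, due 49, tardiness 0
Sample 5: 33→44, due 57, tardiness 0
Sample 8: 44→53, due 58, tardiness 0
Sample 3: 53→65, due 63, tardiness 2
Sample 7: 65→72, due 66, tardiness 6
Sample 4: 72→75, due 67, tardiness 8
Sum = 0+0+0+0+0+2+6+8 = 16.

16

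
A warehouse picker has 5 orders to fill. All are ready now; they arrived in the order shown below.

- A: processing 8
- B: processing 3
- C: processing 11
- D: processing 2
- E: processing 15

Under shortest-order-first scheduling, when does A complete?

SPT (increasing processing time): D B A C E.
D: 0→2
B: 2→5
A: 5→13

13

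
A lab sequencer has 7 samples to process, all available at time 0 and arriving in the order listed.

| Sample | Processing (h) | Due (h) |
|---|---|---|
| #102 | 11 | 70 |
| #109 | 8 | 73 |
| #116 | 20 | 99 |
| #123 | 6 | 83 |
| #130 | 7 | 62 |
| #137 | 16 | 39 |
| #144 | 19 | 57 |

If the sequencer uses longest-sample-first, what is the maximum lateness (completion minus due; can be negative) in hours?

LPT (decreasing processing time): #116 #144 #137 #102 #109 #130 #123.
#116: 0→20, due 99, lateness -79
#144: 20→39, due 57, lateness -18
#137: 39→55, due 39, lateness 16
#102: 55→66, due 70, lateness -4
#109: 66→74, due 73, lateness 1
#130: 74→81, due 62, lateness 19
#123: 81→87, due 83, lateness 4
Maximum = 19.

19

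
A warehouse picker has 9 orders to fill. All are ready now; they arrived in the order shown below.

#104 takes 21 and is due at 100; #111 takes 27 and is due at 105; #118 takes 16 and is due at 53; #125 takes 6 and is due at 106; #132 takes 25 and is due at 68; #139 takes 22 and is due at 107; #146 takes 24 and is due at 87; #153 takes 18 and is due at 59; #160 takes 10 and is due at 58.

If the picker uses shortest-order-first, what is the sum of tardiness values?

168

SPT (increasing processing time): #125 #160 #118 #153 #104 #139 #146 #132 #111.
#125: 0→6, due 106, tardiness 0
#160: 6→16, due 58, tardiness 0
#118: 16→32, due 53, tardiness 0
#153: 32→50, due 59, tardiness 0
#104: 50→71, due 100, tardiness 0
#139: 71→93, due 107, tardiness 0
#146: 93→117, due 87, tardiness 30
#132: 117→142, due 68, tardiness 74
#111: 142→169, due 105, tardiness 64
Sum = 0+0+0+0+0+0+30+74+64 = 168.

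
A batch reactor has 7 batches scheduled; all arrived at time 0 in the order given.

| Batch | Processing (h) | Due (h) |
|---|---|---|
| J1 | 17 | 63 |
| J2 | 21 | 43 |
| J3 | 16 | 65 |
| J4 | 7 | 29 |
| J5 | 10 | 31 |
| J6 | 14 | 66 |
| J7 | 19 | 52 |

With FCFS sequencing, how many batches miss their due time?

4

FIFO (arrival order): J1 J2 J3 J4 J5 J6 J7.
J1: 0→17, due 63, tardiness 0
J2: 17→38, due 43, tardiness 0
J3: 38→54, due 65, tardiness 0
J4: 54→61, due 29, tardiness 32
J5: 61→71, due 31, tardiness 40
J6: 71→85, due 66, tardiness 19
J7: 85→104, due 52, tardiness 52
Late batches: 4.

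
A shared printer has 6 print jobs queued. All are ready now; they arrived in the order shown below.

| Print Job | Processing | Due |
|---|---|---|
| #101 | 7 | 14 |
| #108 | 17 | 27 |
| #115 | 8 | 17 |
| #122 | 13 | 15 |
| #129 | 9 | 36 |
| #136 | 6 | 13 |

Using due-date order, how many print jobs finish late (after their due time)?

4

EDD (increasing due date): #136 #101 #122 #115 #108 #129.
#136: 0→6, due 13, tardiness 0
#101: 6→13, due 14, tardiness 0
#122: 13→26, due 15, tardiness 11
#115: 26→34, due 17, tardiness 17
#108: 34→51, due 27, tardiness 24
#129: 51→60, due 36, tardiness 24
Late print jobs: 4.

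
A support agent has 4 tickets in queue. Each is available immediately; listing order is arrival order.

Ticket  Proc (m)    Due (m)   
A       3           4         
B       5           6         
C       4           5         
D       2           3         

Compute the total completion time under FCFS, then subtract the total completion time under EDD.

FIFO (arrival order): A B C D.
A: 0→3
B: 3→8
C: 8→12
D: 12→14
Sum = 3+8+12+14 = 37.
EDD (increasing due date): D A C B.
D: 0→2
A: 2→5
C: 5→9
B: 9→14
Sum = 2+5+9+14 = 30.
Difference = 37 − 30 = 7.

7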